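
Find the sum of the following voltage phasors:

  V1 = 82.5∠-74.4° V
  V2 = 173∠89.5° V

Step 1 — Convert each phasor to rectangular form:
  V1 = 82.5·(cos(-74.4°) + j·sin(-74.4°)) = 22.19 - j79.46 V
  V2 = 173·(cos(89.5°) + j·sin(89.5°)) = 1.51 + j173 V
Step 2 — Sum components: V_total = 23.7 + j93.53 V.
Step 3 — Convert to polar: |V_total| = 96.49 V, ∠V_total = 75.8°.

V_total = 96.49∠75.8° V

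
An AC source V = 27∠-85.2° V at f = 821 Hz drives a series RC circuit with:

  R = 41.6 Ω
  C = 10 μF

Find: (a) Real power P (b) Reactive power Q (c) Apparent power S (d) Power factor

Step 1 — Angular frequency: ω = 2π·f = 2π·821 = 5158 rad/s.
Step 2 — Component impedances:
  R: Z = R = 41.6 Ω
  C: Z = 1/(jωC) = -j/(ω·C) = 0 - j19.39 Ω
Step 3 — Series combination: Z_total = R + C = 41.6 - j19.39 Ω = 45.9∠-25.0° Ω.
Step 4 — Source phasor: V = 27∠-85.2° V = 2.259 - j26.91 V.
Step 5 — Current: I = V / Z = 0.2922 - j0.5106 A = 0.5883∠-60.2° A.
Step 6 — Complex power: S = V·I* = 14.4 - j6.709 VA.
Step 7 — Real power: P = Re(S) = 14.4 W.
Step 8 — Reactive power: Q = Im(S) = -6.709 VAR.
Step 9 — Apparent power: |S| = 15.88 VA.
Step 10 — Power factor: PF = P/|S| = 0.9064 (leading).

(a) P = 14.4 W  (b) Q = -6.709 VAR  (c) S = 15.88 VA  (d) PF = 0.9064 (leading)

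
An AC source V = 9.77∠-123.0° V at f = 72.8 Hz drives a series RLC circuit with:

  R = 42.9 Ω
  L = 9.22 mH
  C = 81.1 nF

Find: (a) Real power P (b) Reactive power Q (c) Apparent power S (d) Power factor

Step 1 — Angular frequency: ω = 2π·f = 2π·72.8 = 457.4 rad/s.
Step 2 — Component impedances:
  R: Z = R = 42.9 Ω
  L: Z = jωL = j·457.4·0.00922 = 0 + j4.217 Ω
  C: Z = 1/(jωC) = -j/(ω·C) = 0 - j2.696e+04 Ω
Step 3 — Series combination: Z_total = R + L + C = 42.9 - j2.695e+04 Ω = 2.695e+04∠-89.9° Ω.
Step 4 — Source phasor: V = 9.77∠-123.0° V = -5.321 - j8.194 V.
Step 5 — Current: I = V / Z = 0.0003037 - j0.0001979 A = 0.0003625∠-33.1° A.
Step 6 — Complex power: S = V·I* = 5.637e-06 - j0.003542 VA.
Step 7 — Real power: P = Re(S) = 5.637e-06 W.
Step 8 — Reactive power: Q = Im(S) = -0.003542 VAR.
Step 9 — Apparent power: |S| = 0.003542 VA.
Step 10 — Power factor: PF = P/|S| = 0.001592 (leading).

(a) P = 5.637e-06 W  (b) Q = -0.003542 VAR  (c) S = 0.003542 VA  (d) PF = 0.001592 (leading)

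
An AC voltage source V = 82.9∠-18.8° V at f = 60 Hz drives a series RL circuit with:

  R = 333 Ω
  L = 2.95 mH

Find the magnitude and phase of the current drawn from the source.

Step 1 — Angular frequency: ω = 2π·f = 2π·60 = 377 rad/s.
Step 2 — Component impedances:
  R: Z = R = 333 Ω
  L: Z = jωL = j·377·0.00295 = 0 + j1.112 Ω
Step 3 — Series combination: Z_total = R + L = 333 + j1.112 Ω = 333∠0.2° Ω.
Step 4 — Source phasor: V = 82.9∠-18.8° V = 78.48 - j26.72 V.
Step 5 — Ohm's law: I = V / Z_total = (78.48 - j26.72) / (333 + j1.112) = 0.2354 - j0.08101 A.
Step 6 — Convert to polar: |I| = 0.2489 A, ∠I = -19.0°.

I = 0.2489∠-19.0° A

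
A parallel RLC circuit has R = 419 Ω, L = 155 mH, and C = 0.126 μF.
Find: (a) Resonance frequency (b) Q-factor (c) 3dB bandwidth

Step 1 — Resonance: ω₀ = 1/√(LC) = 1/√(0.155·1.26e-07) = 7156 rad/s.
Step 2 — f₀ = ω₀/(2π) = 1139 Hz.
Step 3 — Parallel Q: Q = R/(ω₀L) = 419/(7156·0.155) = 0.3778.
Step 4 — Bandwidth: Δω = ω₀/Q = 1.894e+04 rad/s; BW = Δω/(2π) = 3015 Hz.

(a) f₀ = 1139 Hz  (b) Q = 0.3778  (c) BW = 3015 Hz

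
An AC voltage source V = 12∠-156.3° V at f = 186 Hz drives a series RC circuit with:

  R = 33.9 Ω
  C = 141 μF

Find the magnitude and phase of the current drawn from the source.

Step 1 — Angular frequency: ω = 2π·f = 2π·186 = 1169 rad/s.
Step 2 — Component impedances:
  R: Z = R = 33.9 Ω
  C: Z = 1/(jωC) = -j/(ω·C) = 0 - j6.069 Ω
Step 3 — Series combination: Z_total = R + C = 33.9 - j6.069 Ω = 34.44∠-10.1° Ω.
Step 4 — Source phasor: V = 12∠-156.3° V = -10.99 - j4.823 V.
Step 5 — Ohm's law: I = V / Z_total = (-10.99 - j4.823) / (33.9 - j6.069) = -0.2894 - j0.1941 A.
Step 6 — Convert to polar: |I| = 0.3484 A, ∠I = -146.2°.

I = 0.3484∠-146.2° A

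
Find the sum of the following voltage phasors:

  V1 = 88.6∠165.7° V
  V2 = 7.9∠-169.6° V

Step 1 — Convert each phasor to rectangular form:
  V1 = 88.6·(cos(165.7°) + j·sin(165.7°)) = -85.85 + j21.88 V
  V2 = 7.9·(cos(-169.6°) + j·sin(-169.6°)) = -7.77 - j1.426 V
Step 2 — Sum components: V_total = -93.63 + j20.46 V.
Step 3 — Convert to polar: |V_total| = 95.83 V, ∠V_total = 167.7°.

V_total = 95.83∠167.7° V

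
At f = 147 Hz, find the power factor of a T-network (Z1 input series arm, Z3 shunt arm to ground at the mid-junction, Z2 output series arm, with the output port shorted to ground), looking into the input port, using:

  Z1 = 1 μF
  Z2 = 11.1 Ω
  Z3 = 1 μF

Step 1 — Angular frequency: ω = 2π·f = 2π·147 = 923.6 rad/s.
Step 2 — Component impedances:
  Z1: Z = 1/(jωC) = -j/(ω·C) = 0 - j1083 Ω
  Z2: Z = R = 11.1 Ω
  Z3: Z = 1/(jωC) = -j/(ω·C) = 0 - j1083 Ω
Step 3 — With the output port shorted to ground, the output series arm Z2 runs from the junction to ground; the shunt arm Z3 also runs from the junction to ground. They appear in parallel: Z3 || Z2 = 11.1 - j0.1138 Ω.
Step 4 — Series with input arm Z1: Z_in = Z1 + (Z3 || Z2) = 11.1 - j1083 Ω = 1083∠-89.4° Ω.
Step 5 — Power factor: PF = cos(φ) = Re(Z)/|Z| = 11.1/1083 = 0.01025.
Step 6 — Type: Im(Z) = -1083 ⇒ leading (phase φ = -89.4°).

PF = 0.01025 (leading, φ = -89.4°)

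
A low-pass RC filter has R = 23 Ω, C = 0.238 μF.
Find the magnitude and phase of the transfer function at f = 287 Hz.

Step 1 — Angular frequency: ω = 2π·287 = 1803 rad/s.
Step 2 — Transfer function: H(jω) = 1/(1 + jωRC).
Step 3 — Denominator: 1 + jωRC = 1 + j·1803·23·2.38e-07 = 1 + j0.009871.
Step 4 — H = 0.9999 - j0.00987.
Step 5 — Magnitude: |H| = 1 (-0.0 dB); phase: φ = -0.6°.

|H| = 1 (-0.0 dB), φ = -0.6°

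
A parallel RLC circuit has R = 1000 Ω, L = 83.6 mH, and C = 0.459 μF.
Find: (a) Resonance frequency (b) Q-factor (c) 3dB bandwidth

Step 1 — Resonance: ω₀ = 1/√(LC) = 1/√(0.0836·4.59e-07) = 5105 rad/s.
Step 2 — f₀ = ω₀/(2π) = 812.5 Hz.
Step 3 — Parallel Q: Q = R/(ω₀L) = 1000/(5105·0.0836) = 2.343.
Step 4 — Bandwidth: Δω = ω₀/Q = 2179 rad/s; BW = Δω/(2π) = 346.7 Hz.

(a) f₀ = 812.5 Hz  (b) Q = 2.343  (c) BW = 346.7 Hz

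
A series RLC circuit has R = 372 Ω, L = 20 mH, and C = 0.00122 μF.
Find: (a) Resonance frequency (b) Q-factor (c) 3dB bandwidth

Step 1 — Resonance condition Im(Z)=0 gives ω₀ = 1/√(LC).
Step 2 — ω₀ = 1/√(0.02·1.22e-09) = 2.024e+05 rad/s.
Step 3 — f₀ = ω₀/(2π) = 3.222e+04 Hz.
Step 4 — Series Q: Q = ω₀L/R = 2.024e+05·0.02/372 = 10.88.
Step 5 — 3dB bandwidth: Δω = ω₀/Q = 1.86e+04 rad/s; BW = Δω/(2π) = 2960 Hz.

(a) f₀ = 3.222e+04 Hz  (b) Q = 10.88  (c) BW = 2960 Hz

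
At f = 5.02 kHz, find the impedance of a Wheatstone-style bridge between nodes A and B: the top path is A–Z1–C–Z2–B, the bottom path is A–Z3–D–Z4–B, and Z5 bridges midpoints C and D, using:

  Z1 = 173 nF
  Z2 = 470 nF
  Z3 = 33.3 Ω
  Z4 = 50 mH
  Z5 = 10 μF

Step 1 — Angular frequency: ω = 2π·f = 2π·5020 = 3.154e+04 rad/s.
Step 2 — Component impedances:
  Z1: Z = 1/(jωC) = -j/(ω·C) = 0 - j183.3 Ω
  Z2: Z = 1/(jωC) = -j/(ω·C) = 0 - j67.46 Ω
  Z3: Z = R = 33.3 Ω
  Z4: Z = jωL = j·3.154e+04·0.05 = 0 + j1577 Ω
  Z5: Z = 1/(jωC) = -j/(ω·C) = 0 - j3.17 Ω
Step 3 — Bridge requires nodal analysis (the Z5 bridge couples midpoints C and D, so the two paths cannot be reduced to a simple series/parallel combination). Setting node B to ground and injecting 1 A at node A, the 3-node admittance system at A, C, D solves to V_A = Z_AB = 31.13 - j79.44 Ω = 85.32∠-68.6° Ω.

Z = 31.13 - j79.44 Ω = 85.32∠-68.6° Ω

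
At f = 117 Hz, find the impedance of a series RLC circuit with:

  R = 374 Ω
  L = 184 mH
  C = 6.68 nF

Step 1 — Angular frequency: ω = 2π·f = 2π·117 = 735.1 rad/s.
Step 2 — Component impedances:
  R: Z = R = 374 Ω
  L: Z = jωL = j·735.1·0.184 = 0 + j135.3 Ω
  C: Z = 1/(jωC) = -j/(ω·C) = 0 - j2.036e+05 Ω
Step 3 — Series combination: Z_total = R + L + C = 374 - j2.035e+05 Ω = 2.035e+05∠-89.9° Ω.

Z = 374 - j2.035e+05 Ω = 2.035e+05∠-89.9° Ω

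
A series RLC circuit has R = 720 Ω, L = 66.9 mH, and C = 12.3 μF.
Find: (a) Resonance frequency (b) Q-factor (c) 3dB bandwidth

Step 1 — Resonance: ω₀ = 1/√(LC) = 1/√(0.0669·1.23e-05) = 1102 rad/s.
Step 2 — f₀ = ω₀/(2π) = 175.5 Hz.
Step 3 — Series Q: Q = ω₀L/R = 1102·0.0669/720 = 0.1024.
Step 4 — Bandwidth: Δω = ω₀/Q = 1.076e+04 rad/s; BW = Δω/(2π) = 1713 Hz.

(a) f₀ = 175.5 Hz  (b) Q = 0.1024  (c) BW = 1713 Hz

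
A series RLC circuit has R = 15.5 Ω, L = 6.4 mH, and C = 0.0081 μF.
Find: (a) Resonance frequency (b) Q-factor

Step 1 — Resonance condition Im(Z)=0 gives ω₀ = 1/√(LC).
Step 2 — ω₀ = 1/√(0.0064·8.1e-09) = 1.389e+05 rad/s.
Step 3 — f₀ = ω₀/(2π) = 2.21e+04 Hz.
Step 4 — Series Q: Q = ω₀L/R = 1.389e+05·0.0064/15.5 = 57.35.

(a) f₀ = 2.21e+04 Hz  (b) Q = 57.35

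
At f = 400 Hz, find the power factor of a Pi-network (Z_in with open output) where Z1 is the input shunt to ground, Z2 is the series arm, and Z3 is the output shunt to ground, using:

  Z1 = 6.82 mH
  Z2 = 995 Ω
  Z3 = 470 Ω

Step 1 — Angular frequency: ω = 2π·f = 2π·400 = 2513 rad/s.
Step 2 — Component impedances:
  Z1: Z = jωL = j·2513·0.00682 = 0 + j17.14 Ω
  Z2: Z = R = 995 Ω
  Z3: Z = R = 470 Ω
Step 3 — With open output, the series arm Z2 and the output shunt Z3 appear in series to ground: Z2 + Z3 = 1465 Ω.
Step 4 — Parallel with input shunt Z1: Z_in = Z1 || (Z2 + Z3) = 0.2005 + j17.14 Ω = 17.14∠89.3° Ω.
Step 5 — Power factor: PF = cos(φ) = Re(Z)/|Z| = 0.2005/17.14 = 0.0117.
Step 6 — Type: Im(Z) = 17.14 ⇒ lagging (phase φ = 89.3°).

PF = 0.0117 (lagging, φ = 89.3°)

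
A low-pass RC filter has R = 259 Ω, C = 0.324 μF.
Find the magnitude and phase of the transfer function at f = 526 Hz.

Step 1 — Angular frequency: ω = 2π·526 = 3305 rad/s.
Step 2 — Transfer function: H(jω) = 1/(1 + jωRC).
Step 3 — Denominator: 1 + jωRC = 1 + j·3305·259·3.24e-07 = 1 + j0.2773.
Step 4 — H = 0.9286 - j0.2575.
Step 5 — Magnitude: |H| = 0.9636 (-0.3 dB); phase: φ = -15.5°.

|H| = 0.9636 (-0.3 dB), φ = -15.5°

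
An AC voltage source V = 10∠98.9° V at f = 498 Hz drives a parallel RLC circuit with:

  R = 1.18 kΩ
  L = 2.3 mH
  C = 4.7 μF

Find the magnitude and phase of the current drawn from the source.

Step 1 — Angular frequency: ω = 2π·f = 2π·498 = 3129 rad/s.
Step 2 — Component impedances:
  R: Z = R = 1180 Ω
  L: Z = jωL = j·3129·0.0023 = 0 + j7.197 Ω
  C: Z = 1/(jωC) = -j/(ω·C) = 0 - j68 Ω
Step 3 — Parallel combination: 1/Z_total = 1/R + 1/L + 1/C; Z_total = 0.0549 + j8.048 Ω = 8.048∠89.6° Ω.
Step 4 — Source phasor: V = 10∠98.9° V = -1.547 + j9.88 V.
Step 5 — Ohm's law: I = V / Z_total = (-1.547 + j9.88) / (0.0549 + j8.048) = 1.226 + j0.2006 A.
Step 6 — Convert to polar: |I| = 1.242 A, ∠I = 9.3°.

I = 1.242∠9.3° A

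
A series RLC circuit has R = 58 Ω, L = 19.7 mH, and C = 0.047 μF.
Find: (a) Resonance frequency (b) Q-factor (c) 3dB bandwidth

Step 1 — Resonance: ω₀ = 1/√(LC) = 1/√(0.0197·4.7e-08) = 3.286e+04 rad/s.
Step 2 — f₀ = ω₀/(2π) = 5230 Hz.
Step 3 — Series Q: Q = ω₀L/R = 3.286e+04·0.0197/58 = 11.16.
Step 4 — Bandwidth: Δω = ω₀/Q = 2944 rad/s; BW = Δω/(2π) = 468.6 Hz.

(a) f₀ = 5230 Hz  (b) Q = 11.16  (c) BW = 468.6 Hz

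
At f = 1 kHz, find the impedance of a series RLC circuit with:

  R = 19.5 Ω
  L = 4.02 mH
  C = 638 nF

Step 1 — Angular frequency: ω = 2π·f = 2π·1000 = 6283 rad/s.
Step 2 — Component impedances:
  R: Z = R = 19.5 Ω
  L: Z = jωL = j·6283·0.00402 = 0 + j25.26 Ω
  C: Z = 1/(jωC) = -j/(ω·C) = 0 - j249.5 Ω
Step 3 — Series combination: Z_total = R + L + C = 19.5 - j224.2 Ω = 225∠-85.0° Ω.

Z = 19.5 - j224.2 Ω = 225∠-85.0° Ω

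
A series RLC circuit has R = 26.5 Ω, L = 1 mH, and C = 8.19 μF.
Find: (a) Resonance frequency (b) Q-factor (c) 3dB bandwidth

Step 1 — Resonance condition Im(Z)=0 gives ω₀ = 1/√(LC).
Step 2 — ω₀ = 1/√(0.001·8.19e-06) = 1.105e+04 rad/s.
Step 3 — f₀ = ω₀/(2π) = 1759 Hz.
Step 4 — Series Q: Q = ω₀L/R = 1.105e+04·0.001/26.5 = 0.417.
Step 5 — 3dB bandwidth: Δω = ω₀/Q = 2.65e+04 rad/s; BW = Δω/(2π) = 4218 Hz.

(a) f₀ = 1759 Hz  (b) Q = 0.417  (c) BW = 4218 Hz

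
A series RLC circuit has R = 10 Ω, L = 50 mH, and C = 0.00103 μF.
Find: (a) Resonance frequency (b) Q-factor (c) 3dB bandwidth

Step 1 — Resonance: ω₀ = 1/√(LC) = 1/√(0.05·1.03e-09) = 1.393e+05 rad/s.
Step 2 — f₀ = ω₀/(2π) = 2.218e+04 Hz.
Step 3 — Series Q: Q = ω₀L/R = 1.393e+05·0.05/10 = 696.7.
Step 4 — Bandwidth: Δω = ω₀/Q = 200 rad/s; BW = Δω/(2π) = 31.83 Hz.

(a) f₀ = 2.218e+04 Hz  (b) Q = 696.7  (c) BW = 31.83 Hz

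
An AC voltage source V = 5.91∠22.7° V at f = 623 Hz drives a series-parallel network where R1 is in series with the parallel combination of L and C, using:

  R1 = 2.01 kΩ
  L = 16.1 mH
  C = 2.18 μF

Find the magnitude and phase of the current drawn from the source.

Step 1 — Angular frequency: ω = 2π·f = 2π·623 = 3914 rad/s.
Step 2 — Component impedances:
  R1: Z = R = 2010 Ω
  L: Z = jωL = j·3914·0.0161 = 0 + j63.02 Ω
  C: Z = 1/(jωC) = -j/(ω·C) = 0 - j117.2 Ω
Step 3 — Parallel branch: L || C = 1/(1/L + 1/C) = 0 + j136.4 Ω.
Step 4 — Series with R1: Z_total = R1 + (L || C) = 2010 + j136.4 Ω = 2015∠3.9° Ω.
Step 5 — Source phasor: V = 5.91∠22.7° V = 5.452 + j2.281 V.
Step 6 — Ohm's law: I = V / Z_total = (5.452 + j2.281) / (2010 + j136.4) = 0.002777 + j0.0009463 A.
Step 7 — Convert to polar: |I| = 0.002934 A, ∠I = 18.8°.

I = 0.002934∠18.8° A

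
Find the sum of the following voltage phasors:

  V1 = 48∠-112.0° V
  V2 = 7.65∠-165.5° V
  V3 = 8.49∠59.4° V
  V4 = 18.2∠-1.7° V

Step 1 — Convert each phasor to rectangular form:
  V1 = 48·(cos(-112.0°) + j·sin(-112.0°)) = -17.98 - j44.5 V
  V2 = 7.65·(cos(-165.5°) + j·sin(-165.5°)) = -7.406 - j1.915 V
  V3 = 8.49·(cos(59.4°) + j·sin(59.4°)) = 4.322 + j7.308 V
  V4 = 18.2·(cos(-1.7°) + j·sin(-1.7°)) = 18.19 - j0.5399 V
Step 2 — Sum components: V_total = -2.874 - j39.65 V.
Step 3 — Convert to polar: |V_total| = 39.76 V, ∠V_total = -94.1°.

V_total = 39.76∠-94.1° V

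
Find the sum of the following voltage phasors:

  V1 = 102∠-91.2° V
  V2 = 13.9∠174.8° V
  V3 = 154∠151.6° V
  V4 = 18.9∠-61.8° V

Step 1 — Convert each phasor to rectangular form:
  V1 = 102·(cos(-91.2°) + j·sin(-91.2°)) = -2.136 - j102 V
  V2 = 13.9·(cos(174.8°) + j·sin(174.8°)) = -13.84 + j1.26 V
  V3 = 154·(cos(151.6°) + j·sin(151.6°)) = -135.5 + j73.25 V
  V4 = 18.9·(cos(-61.8°) + j·sin(-61.8°)) = 8.931 - j16.66 V
Step 2 — Sum components: V_total = -142.5 - j44.13 V.
Step 3 — Convert to polar: |V_total| = 149.2 V, ∠V_total = -162.8°.

V_total = 149.2∠-162.8° V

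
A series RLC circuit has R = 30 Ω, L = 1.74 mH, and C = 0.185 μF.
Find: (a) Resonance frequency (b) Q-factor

Step 1 — Resonance condition Im(Z)=0 gives ω₀ = 1/√(LC).
Step 2 — ω₀ = 1/√(0.00174·1.85e-07) = 5.574e+04 rad/s.
Step 3 — f₀ = ω₀/(2π) = 8871 Hz.
Step 4 — Series Q: Q = ω₀L/R = 5.574e+04·0.00174/30 = 3.233.

(a) f₀ = 8871 Hz  (b) Q = 3.233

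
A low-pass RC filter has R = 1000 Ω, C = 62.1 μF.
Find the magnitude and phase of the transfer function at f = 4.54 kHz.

Step 1 — Angular frequency: ω = 2π·4540 = 2.853e+04 rad/s.
Step 2 — Transfer function: H(jω) = 1/(1 + jωRC).
Step 3 — Denominator: 1 + jωRC = 1 + j·2.853e+04·1000·6.21e-05 = 1 + j1771.
Step 4 — H = 3.187e-07 - j0.0005645.
Step 5 — Magnitude: |H| = 0.0005645 (-65.0 dB); phase: φ = -90.0°.

|H| = 0.0005645 (-65.0 dB), φ = -90.0°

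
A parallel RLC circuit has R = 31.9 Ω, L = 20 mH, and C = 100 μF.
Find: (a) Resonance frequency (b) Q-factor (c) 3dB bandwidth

Step 1 — Resonance: ω₀ = 1/√(LC) = 1/√(0.02·0.0001) = 707.1 rad/s.
Step 2 — f₀ = ω₀/(2π) = 112.5 Hz.
Step 3 — Parallel Q: Q = R/(ω₀L) = 31.9/(707.1·0.02) = 2.256.
Step 4 — Bandwidth: Δω = ω₀/Q = 313.5 rad/s; BW = Δω/(2π) = 49.89 Hz.

(a) f₀ = 112.5 Hz  (b) Q = 2.256  (c) BW = 49.89 Hz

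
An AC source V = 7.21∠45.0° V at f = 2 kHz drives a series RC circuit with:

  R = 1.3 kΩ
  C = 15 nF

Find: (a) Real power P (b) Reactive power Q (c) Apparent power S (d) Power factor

Step 1 — Angular frequency: ω = 2π·f = 2π·2000 = 1.257e+04 rad/s.
Step 2 — Component impedances:
  R: Z = R = 1300 Ω
  C: Z = 1/(jωC) = -j/(ω·C) = 0 - j5305 Ω
Step 3 — Series combination: Z_total = R + C = 1300 - j5305 Ω = 5462∠-76.2° Ω.
Step 4 — Source phasor: V = 7.21∠45.0° V = 5.098 + j5.098 V.
Step 5 — Current: I = V / Z = -0.0006844 + j0.001129 A = 0.00132∠121.2° A.
Step 6 — Complex power: S = V·I* = 0.002265 - j0.009244 VA.
Step 7 — Real power: P = Re(S) = 0.002265 W.
Step 8 — Reactive power: Q = Im(S) = -0.009244 VAR.
Step 9 — Apparent power: |S| = 0.009517 VA.
Step 10 — Power factor: PF = P/|S| = 0.238 (leading).

(a) P = 0.002265 W  (b) Q = -0.009244 VAR  (c) S = 0.009517 VA  (d) PF = 0.238 (leading)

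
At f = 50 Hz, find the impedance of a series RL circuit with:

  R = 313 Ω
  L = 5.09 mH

Step 1 — Angular frequency: ω = 2π·f = 2π·50 = 314.2 rad/s.
Step 2 — Component impedances:
  R: Z = R = 313 Ω
  L: Z = jωL = j·314.2·0.00509 = 0 + j1.599 Ω
Step 3 — Series combination: Z_total = R + L = 313 + j1.599 Ω = 313∠0.3° Ω.

Z = 313 + j1.599 Ω = 313∠0.3° Ω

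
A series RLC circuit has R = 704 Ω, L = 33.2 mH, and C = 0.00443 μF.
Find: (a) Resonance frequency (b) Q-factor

Step 1 — Resonance condition Im(Z)=0 gives ω₀ = 1/√(LC).
Step 2 — ω₀ = 1/√(0.0332·4.43e-09) = 8.246e+04 rad/s.
Step 3 — f₀ = ω₀/(2π) = 1.312e+04 Hz.
Step 4 — Series Q: Q = ω₀L/R = 8.246e+04·0.0332/704 = 3.889.

(a) f₀ = 1.312e+04 Hz  (b) Q = 3.889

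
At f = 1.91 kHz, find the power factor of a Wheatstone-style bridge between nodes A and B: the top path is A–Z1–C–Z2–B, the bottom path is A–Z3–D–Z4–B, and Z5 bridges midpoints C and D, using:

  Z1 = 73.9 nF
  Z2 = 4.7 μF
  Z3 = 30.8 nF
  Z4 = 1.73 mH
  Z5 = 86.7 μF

Step 1 — Angular frequency: ω = 2π·f = 2π·1910 = 1.2e+04 rad/s.
Step 2 — Component impedances:
  Z1: Z = 1/(jωC) = -j/(ω·C) = 0 - j1128 Ω
  Z2: Z = 1/(jωC) = -j/(ω·C) = 0 - j17.73 Ω
  Z3: Z = 1/(jωC) = -j/(ω·C) = 0 - j2705 Ω
  Z4: Z = jωL = j·1.2e+04·0.00173 = 0 + j20.76 Ω
  Z5: Z = 1/(jωC) = -j/(ω·C) = 0 - j0.9611 Ω
Step 3 — Bridge requires nodal analysis (the Z5 bridge couples midpoints C and D, so the two paths cannot be reduced to a simple series/parallel combination). Setting node B to ground and injecting 1 A at node A, the 3-node admittance system at A, C, D solves to V_A = Z_AB = 0 - j970.3 Ω = 970.3∠-90.0° Ω.
Step 4 — Power factor: PF = cos(φ) = Re(Z)/|Z| = 0/970.3 = 0.
Step 5 — Type: Im(Z) = -970.3 ⇒ leading (phase φ = -90.0°).

PF = 0 (leading, φ = -90.0°)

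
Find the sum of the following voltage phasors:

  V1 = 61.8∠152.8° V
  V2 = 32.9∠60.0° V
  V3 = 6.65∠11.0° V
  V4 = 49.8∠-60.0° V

Step 1 — Convert each phasor to rectangular form:
  V1 = 61.8·(cos(152.8°) + j·sin(152.8°)) = -54.97 + j28.25 V
  V2 = 32.9·(cos(60.0°) + j·sin(60.0°)) = 16.45 + j28.49 V
  V3 = 6.65·(cos(11.0°) + j·sin(11.0°)) = 6.528 + j1.269 V
  V4 = 49.8·(cos(-60.0°) + j·sin(-60.0°)) = 24.9 - j43.13 V
Step 2 — Sum components: V_total = -7.088 + j14.88 V.
Step 3 — Convert to polar: |V_total| = 16.48 V, ∠V_total = 115.5°.

V_total = 16.48∠115.5° V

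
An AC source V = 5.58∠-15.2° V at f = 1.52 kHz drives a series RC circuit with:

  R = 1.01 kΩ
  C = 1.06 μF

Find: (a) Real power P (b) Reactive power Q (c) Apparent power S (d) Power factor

Step 1 — Angular frequency: ω = 2π·f = 2π·1520 = 9550 rad/s.
Step 2 — Component impedances:
  R: Z = R = 1010 Ω
  C: Z = 1/(jωC) = -j/(ω·C) = 0 - j98.78 Ω
Step 3 — Series combination: Z_total = R + C = 1010 - j98.78 Ω = 1015∠-5.6° Ω.
Step 4 — Source phasor: V = 5.58∠-15.2° V = 5.385 - j1.463 V.
Step 5 — Current: I = V / Z = 0.005421 - j0.0009183 A = 0.005499∠-9.6° A.
Step 6 — Complex power: S = V·I* = 0.03054 - j0.002986 VA.
Step 7 — Real power: P = Re(S) = 0.03054 W.
Step 8 — Reactive power: Q = Im(S) = -0.002986 VAR.
Step 9 — Apparent power: |S| = 0.03068 VA.
Step 10 — Power factor: PF = P/|S| = 0.9953 (leading).

(a) P = 0.03054 W  (b) Q = -0.002986 VAR  (c) S = 0.03068 VA  (d) PF = 0.9953 (leading)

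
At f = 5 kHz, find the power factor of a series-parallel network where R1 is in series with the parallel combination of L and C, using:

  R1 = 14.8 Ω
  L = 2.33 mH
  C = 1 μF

Step 1 — Angular frequency: ω = 2π·f = 2π·5000 = 3.142e+04 rad/s.
Step 2 — Component impedances:
  R1: Z = R = 14.8 Ω
  L: Z = jωL = j·3.142e+04·0.00233 = 0 + j73.2 Ω
  C: Z = 1/(jωC) = -j/(ω·C) = 0 - j31.83 Ω
Step 3 — Parallel branch: L || C = 1/(1/L + 1/C) = 0 - j56.32 Ω.
Step 4 — Series with R1: Z_total = R1 + (L || C) = 14.8 - j56.32 Ω = 58.24∠-75.3° Ω.
Step 5 — Power factor: PF = cos(φ) = Re(Z)/|Z| = 14.8/58.24 = 0.2541.
Step 6 — Type: Im(Z) = -56.32 ⇒ leading (phase φ = -75.3°).

PF = 0.2541 (leading, φ = -75.3°)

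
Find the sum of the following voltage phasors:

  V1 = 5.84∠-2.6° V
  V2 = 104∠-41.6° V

Step 1 — Convert each phasor to rectangular form:
  V1 = 5.84·(cos(-2.6°) + j·sin(-2.6°)) = 5.834 - j0.2649 V
  V2 = 104·(cos(-41.6°) + j·sin(-41.6°)) = 77.77 - j69.05 V
Step 2 — Sum components: V_total = 83.6 - j69.31 V.
Step 3 — Convert to polar: |V_total| = 108.6 V, ∠V_total = -39.7°.

V_total = 108.6∠-39.7° V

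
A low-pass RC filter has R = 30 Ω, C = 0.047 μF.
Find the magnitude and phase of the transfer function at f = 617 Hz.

Step 1 — Angular frequency: ω = 2π·617 = 3877 rad/s.
Step 2 — Transfer function: H(jω) = 1/(1 + jωRC).
Step 3 — Denominator: 1 + jωRC = 1 + j·3877·30·4.7e-08 = 1 + j0.005466.
Step 4 — H = 1 - j0.005466.
Step 5 — Magnitude: |H| = 1 (-0.0 dB); phase: φ = -0.3°.

|H| = 1 (-0.0 dB), φ = -0.3°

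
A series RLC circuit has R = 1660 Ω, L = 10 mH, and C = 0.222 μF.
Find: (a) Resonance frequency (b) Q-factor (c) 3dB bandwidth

Step 1 — Resonance: ω₀ = 1/√(LC) = 1/√(0.01·2.22e-07) = 2.122e+04 rad/s.
Step 2 — f₀ = ω₀/(2π) = 3378 Hz.
Step 3 — Series Q: Q = ω₀L/R = 2.122e+04·0.01/1660 = 0.1279.
Step 4 — Bandwidth: Δω = ω₀/Q = 1.66e+05 rad/s; BW = Δω/(2π) = 2.642e+04 Hz.

(a) f₀ = 3378 Hz  (b) Q = 0.1279  (c) BW = 2.642e+04 Hz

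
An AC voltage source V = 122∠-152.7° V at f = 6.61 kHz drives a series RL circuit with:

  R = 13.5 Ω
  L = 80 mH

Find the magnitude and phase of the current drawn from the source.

Step 1 — Angular frequency: ω = 2π·f = 2π·6610 = 4.153e+04 rad/s.
Step 2 — Component impedances:
  R: Z = R = 13.5 Ω
  L: Z = jωL = j·4.153e+04·0.08 = 0 + j3323 Ω
Step 3 — Series combination: Z_total = R + L = 13.5 + j3323 Ω = 3323∠89.8° Ω.
Step 4 — Source phasor: V = 122∠-152.7° V = -108.4 - j55.96 V.
Step 5 — Ohm's law: I = V / Z_total = (-108.4 - j55.96) / (13.5 + j3323) = -0.01697 + j0.03256 A.
Step 6 — Convert to polar: |I| = 0.03672 A, ∠I = 117.5°.

I = 0.03672∠117.5° A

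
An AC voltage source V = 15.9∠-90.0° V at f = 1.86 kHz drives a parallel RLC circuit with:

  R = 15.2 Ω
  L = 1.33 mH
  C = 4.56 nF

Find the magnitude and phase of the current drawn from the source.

Step 1 — Angular frequency: ω = 2π·f = 2π·1860 = 1.169e+04 rad/s.
Step 2 — Component impedances:
  R: Z = R = 15.2 Ω
  L: Z = jωL = j·1.169e+04·0.00133 = 0 + j15.54 Ω
  C: Z = 1/(jωC) = -j/(ω·C) = 0 - j1.876e+04 Ω
Step 3 — Parallel combination: 1/Z_total = 1/R + 1/L + 1/C; Z_total = 7.776 + j7.598 Ω = 10.87∠44.3° Ω.
Step 4 — Source phasor: V = 15.9∠-90.0° V = 0 - j15.9 V.
Step 5 — Ohm's law: I = V / Z_total = (0 - j15.9) / (7.776 + j7.598) = -1.022 - j1.046 A.
Step 6 — Convert to polar: |I| = 1.463 A, ∠I = -134.3°.

I = 1.463∠-134.3° A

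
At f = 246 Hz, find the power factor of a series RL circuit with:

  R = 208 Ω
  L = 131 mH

Step 1 — Angular frequency: ω = 2π·f = 2π·246 = 1546 rad/s.
Step 2 — Component impedances:
  R: Z = R = 208 Ω
  L: Z = jωL = j·1546·0.131 = 0 + j202.5 Ω
Step 3 — Series combination: Z_total = R + L = 208 + j202.5 Ω = 290.3∠44.2° Ω.
Step 4 — Power factor: PF = cos(φ) = Re(Z)/|Z| = 208/290.3 = 0.7165.
Step 5 — Type: Im(Z) = 202.5 ⇒ lagging (phase φ = 44.2°).

PF = 0.7165 (lagging, φ = 44.2°)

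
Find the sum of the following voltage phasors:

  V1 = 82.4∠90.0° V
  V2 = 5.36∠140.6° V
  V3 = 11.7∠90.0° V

Step 1 — Convert each phasor to rectangular form:
  V1 = 82.4·(cos(90.0°) + j·sin(90.0°)) = 0 + j82.4 V
  V2 = 5.36·(cos(140.6°) + j·sin(140.6°)) = -4.142 + j3.402 V
  V3 = 11.7·(cos(90.0°) + j·sin(90.0°)) = 0 + j11.7 V
Step 2 — Sum components: V_total = -4.142 + j97.5 V.
Step 3 — Convert to polar: |V_total| = 97.59 V, ∠V_total = 92.4°.

V_total = 97.59∠92.4° V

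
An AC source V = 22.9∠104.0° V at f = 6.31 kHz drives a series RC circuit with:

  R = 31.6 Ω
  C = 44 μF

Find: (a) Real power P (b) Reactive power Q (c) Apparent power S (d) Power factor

Step 1 — Angular frequency: ω = 2π·f = 2π·6310 = 3.965e+04 rad/s.
Step 2 — Component impedances:
  R: Z = R = 31.6 Ω
  C: Z = 1/(jωC) = -j/(ω·C) = 0 - j0.5732 Ω
Step 3 — Series combination: Z_total = R + C = 31.6 - j0.5732 Ω = 31.61∠-1.0° Ω.
Step 4 — Source phasor: V = 22.9∠104.0° V = -5.54 + j22.22 V.
Step 5 — Current: I = V / Z = -0.188 + j0.6997 A = 0.7246∠105.0° A.
Step 6 — Complex power: S = V·I* = 16.59 - j0.3009 VA.
Step 7 — Real power: P = Re(S) = 16.59 W.
Step 8 — Reactive power: Q = Im(S) = -0.3009 VAR.
Step 9 — Apparent power: |S| = 16.59 VA.
Step 10 — Power factor: PF = P/|S| = 0.9998 (leading).

(a) P = 16.59 W  (b) Q = -0.3009 VAR  (c) S = 16.59 VA  (d) PF = 0.9998 (leading)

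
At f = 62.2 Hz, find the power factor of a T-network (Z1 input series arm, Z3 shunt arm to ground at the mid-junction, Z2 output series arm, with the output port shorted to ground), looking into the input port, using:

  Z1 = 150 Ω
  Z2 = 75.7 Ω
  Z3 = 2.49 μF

Step 1 — Angular frequency: ω = 2π·f = 2π·62.2 = 390.8 rad/s.
Step 2 — Component impedances:
  Z1: Z = R = 150 Ω
  Z2: Z = R = 75.7 Ω
  Z3: Z = 1/(jωC) = -j/(ω·C) = 0 - j1028 Ω
Step 3 — With the output port shorted to ground, the output series arm Z2 runs from the junction to ground; the shunt arm Z3 also runs from the junction to ground. They appear in parallel: Z3 || Z2 = 75.29 - j5.546 Ω.
Step 4 — Series with input arm Z1: Z_in = Z1 + (Z3 || Z2) = 225.3 - j5.546 Ω = 225.4∠-1.4° Ω.
Step 5 — Power factor: PF = cos(φ) = Re(Z)/|Z| = 225.29/225.36 = 0.9997.
Step 6 — Type: Im(Z) = -5.546 ⇒ leading (phase φ = -1.4°).

PF = 0.9997 (leading, φ = -1.4°)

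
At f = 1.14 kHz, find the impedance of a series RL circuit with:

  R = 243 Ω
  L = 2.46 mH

Step 1 — Angular frequency: ω = 2π·f = 2π·1140 = 7163 rad/s.
Step 2 — Component impedances:
  R: Z = R = 243 Ω
  L: Z = jωL = j·7163·0.00246 = 0 + j17.62 Ω
Step 3 — Series combination: Z_total = R + L = 243 + j17.62 Ω = 243.6∠4.1° Ω.

Z = 243 + j17.62 Ω = 243.6∠4.1° Ω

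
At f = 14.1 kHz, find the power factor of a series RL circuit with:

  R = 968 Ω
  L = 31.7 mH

Step 1 — Angular frequency: ω = 2π·f = 2π·1.41e+04 = 8.859e+04 rad/s.
Step 2 — Component impedances:
  R: Z = R = 968 Ω
  L: Z = jωL = j·8.859e+04·0.0317 = 0 + j2808 Ω
Step 3 — Series combination: Z_total = R + L = 968 + j2808 Ω = 2971∠71.0° Ω.
Step 4 — Power factor: PF = cos(φ) = Re(Z)/|Z| = 968/2970.5 = 0.3259.
Step 5 — Type: Im(Z) = 2808 ⇒ lagging (phase φ = 71.0°).

PF = 0.3259 (lagging, φ = 71.0°)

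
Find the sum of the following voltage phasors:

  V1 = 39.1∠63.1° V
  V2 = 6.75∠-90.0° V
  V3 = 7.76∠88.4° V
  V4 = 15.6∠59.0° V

Step 1 — Convert each phasor to rectangular form:
  V1 = 39.1·(cos(63.1°) + j·sin(63.1°)) = 17.69 + j34.87 V
  V2 = 6.75·(cos(-90.0°) + j·sin(-90.0°)) = 0 - j6.75 V
  V3 = 7.76·(cos(88.4°) + j·sin(88.4°)) = 0.2167 + j7.757 V
  V4 = 15.6·(cos(59.0°) + j·sin(59.0°)) = 8.035 + j13.37 V
Step 2 — Sum components: V_total = 25.94 + j49.25 V.
Step 3 — Convert to polar: |V_total| = 55.66 V, ∠V_total = 62.2°.

V_total = 55.66∠62.2° V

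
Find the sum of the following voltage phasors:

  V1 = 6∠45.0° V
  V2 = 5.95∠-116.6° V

Step 1 — Convert each phasor to rectangular form:
  V1 = 6·(cos(45.0°) + j·sin(45.0°)) = 4.243 + j4.243 V
  V2 = 5.95·(cos(-116.6°) + j·sin(-116.6°)) = -2.664 - j5.32 V
Step 2 — Sum components: V_total = 1.578 - j1.078 V.
Step 3 — Convert to polar: |V_total| = 1.911 V, ∠V_total = -34.3°.

V_total = 1.911∠-34.3° V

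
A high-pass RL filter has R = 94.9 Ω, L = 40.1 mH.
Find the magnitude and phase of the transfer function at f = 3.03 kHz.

Step 1 — Angular frequency: ω = 2π·3030 = 1.904e+04 rad/s.
Step 2 — Transfer function: H(jω) = jωL/(R + jωL).
Step 3 — Numerator jωL = j·763.4; denominator R + jωL = 94.9 + j763.4.
Step 4 — H = 0.9848 + j0.1224.
Step 5 — Magnitude: |H| = 0.9924 (-0.1 dB); phase: φ = 7.1°.

|H| = 0.9924 (-0.1 dB), φ = 7.1°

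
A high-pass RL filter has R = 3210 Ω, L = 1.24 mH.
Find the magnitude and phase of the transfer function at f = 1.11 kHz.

Step 1 — Angular frequency: ω = 2π·1110 = 6974 rad/s.
Step 2 — Transfer function: H(jω) = jωL/(R + jωL).
Step 3 — Numerator jωL = j·8.648; denominator R + jωL = 3210 + j8.648.
Step 4 — H = 7.258e-06 + j0.002694.
Step 5 — Magnitude: |H| = 0.002694 (-51.4 dB); phase: φ = 89.8°.

|H| = 0.002694 (-51.4 dB), φ = 89.8°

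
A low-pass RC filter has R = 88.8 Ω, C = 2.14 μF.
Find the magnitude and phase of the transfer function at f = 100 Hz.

Step 1 — Angular frequency: ω = 2π·100 = 628.3 rad/s.
Step 2 — Transfer function: H(jω) = 1/(1 + jωRC).
Step 3 — Denominator: 1 + jωRC = 1 + j·628.3·88.8·2.14e-06 = 1 + j0.1194.
Step 4 — H = 0.9859 - j0.1177.
Step 5 — Magnitude: |H| = 0.9929 (-0.1 dB); phase: φ = -6.8°.

|H| = 0.9929 (-0.1 dB), φ = -6.8°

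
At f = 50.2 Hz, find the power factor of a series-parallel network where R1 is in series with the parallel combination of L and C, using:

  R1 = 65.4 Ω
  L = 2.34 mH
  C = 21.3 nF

Step 1 — Angular frequency: ω = 2π·f = 2π·50.2 = 315.4 rad/s.
Step 2 — Component impedances:
  R1: Z = R = 65.4 Ω
  L: Z = jωL = j·315.4·0.00234 = 0 + j0.7381 Ω
  C: Z = 1/(jωC) = -j/(ω·C) = 0 - j1.488e+05 Ω
Step 3 — Parallel branch: L || C = 1/(1/L + 1/C) = 0 + j0.7381 Ω.
Step 4 — Series with R1: Z_total = R1 + (L || C) = 65.4 + j0.7381 Ω = 65.4∠0.6° Ω.
Step 5 — Power factor: PF = cos(φ) = Re(Z)/|Z| = 65.4/65.404 = 0.9999.
Step 6 — Type: Im(Z) = 0.7381 ⇒ lagging (phase φ = 0.6°).

PF = 0.9999 (lagging, φ = 0.6°)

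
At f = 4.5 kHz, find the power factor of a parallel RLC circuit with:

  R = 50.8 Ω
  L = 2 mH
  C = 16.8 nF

Step 1 — Angular frequency: ω = 2π·f = 2π·4500 = 2.827e+04 rad/s.
Step 2 — Component impedances:
  R: Z = R = 50.8 Ω
  L: Z = jωL = j·2.827e+04·0.002 = 0 + j56.55 Ω
  C: Z = 1/(jωC) = -j/(ω·C) = 0 - j2105 Ω
Step 3 — Parallel combination: 1/Z_total = 1/R + 1/L + 1/C; Z_total = 28.79 + j25.17 Ω = 38.25∠41.2° Ω.
Step 4 — Power factor: PF = cos(φ) = Re(Z)/|Z| = 28.794/38.246 = 0.7529.
Step 5 — Type: Im(Z) = 25.17 ⇒ lagging (phase φ = 41.2°).

PF = 0.7529 (lagging, φ = 41.2°)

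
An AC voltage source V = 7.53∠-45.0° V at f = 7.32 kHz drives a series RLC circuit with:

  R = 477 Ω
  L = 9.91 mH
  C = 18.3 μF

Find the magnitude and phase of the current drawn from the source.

Step 1 — Angular frequency: ω = 2π·f = 2π·7320 = 4.599e+04 rad/s.
Step 2 — Component impedances:
  R: Z = R = 477 Ω
  L: Z = jωL = j·4.599e+04·0.00991 = 0 + j455.8 Ω
  C: Z = 1/(jωC) = -j/(ω·C) = 0 - j1.188 Ω
Step 3 — Series combination: Z_total = R + L + C = 477 + j454.6 Ω = 658.9∠43.6° Ω.
Step 4 — Source phasor: V = 7.53∠-45.0° V = 5.325 - j5.325 V.
Step 5 — Ohm's law: I = V / Z_total = (5.325 - j5.325) / (477 + j454.6) = 0.0002747 - j0.01142 A.
Step 6 — Convert to polar: |I| = 0.01143 A, ∠I = -88.6°.

I = 0.01143∠-88.6° A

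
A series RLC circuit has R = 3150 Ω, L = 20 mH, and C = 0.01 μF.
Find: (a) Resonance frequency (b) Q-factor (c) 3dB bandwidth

Step 1 — Resonance condition Im(Z)=0 gives ω₀ = 1/√(LC).
Step 2 — ω₀ = 1/√(0.02·1e-08) = 7.071e+04 rad/s.
Step 3 — f₀ = ω₀/(2π) = 1.125e+04 Hz.
Step 4 — Series Q: Q = ω₀L/R = 7.071e+04·0.02/3150 = 0.449.
Step 5 — 3dB bandwidth: Δω = ω₀/Q = 1.575e+05 rad/s; BW = Δω/(2π) = 2.507e+04 Hz.

(a) f₀ = 1.125e+04 Hz  (b) Q = 0.449  (c) BW = 2.507e+04 Hz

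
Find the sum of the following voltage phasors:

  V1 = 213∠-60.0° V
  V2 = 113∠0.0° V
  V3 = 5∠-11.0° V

Step 1 — Convert each phasor to rectangular form:
  V1 = 213·(cos(-60.0°) + j·sin(-60.0°)) = 106.5 - j184.5 V
  V2 = 113·(cos(0.0°) + j·sin(0.0°)) = 113 V
  V3 = 5·(cos(-11.0°) + j·sin(-11.0°)) = 4.908 - j0.954 V
Step 2 — Sum components: V_total = 224.4 - j185.4 V.
Step 3 — Convert to polar: |V_total| = 291.1 V, ∠V_total = -39.6°.

V_total = 291.1∠-39.6° V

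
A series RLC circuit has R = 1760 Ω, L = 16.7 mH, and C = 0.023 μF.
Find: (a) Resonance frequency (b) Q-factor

Step 1 — Resonance condition Im(Z)=0 gives ω₀ = 1/√(LC).
Step 2 — ω₀ = 1/√(0.0167·2.3e-08) = 5.102e+04 rad/s.
Step 3 — f₀ = ω₀/(2π) = 8121 Hz.
Step 4 — Series Q: Q = ω₀L/R = 5.102e+04·0.0167/1760 = 0.4842.

(a) f₀ = 8121 Hz  (b) Q = 0.4842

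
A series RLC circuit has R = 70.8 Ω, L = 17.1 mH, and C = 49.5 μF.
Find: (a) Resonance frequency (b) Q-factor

Step 1 — Resonance condition Im(Z)=0 gives ω₀ = 1/√(LC).
Step 2 — ω₀ = 1/√(0.0171·4.95e-05) = 1087 rad/s.
Step 3 — f₀ = ω₀/(2π) = 173 Hz.
Step 4 — Series Q: Q = ω₀L/R = 1087·0.0171/70.8 = 0.2625.

(a) f₀ = 173 Hz  (b) Q = 0.2625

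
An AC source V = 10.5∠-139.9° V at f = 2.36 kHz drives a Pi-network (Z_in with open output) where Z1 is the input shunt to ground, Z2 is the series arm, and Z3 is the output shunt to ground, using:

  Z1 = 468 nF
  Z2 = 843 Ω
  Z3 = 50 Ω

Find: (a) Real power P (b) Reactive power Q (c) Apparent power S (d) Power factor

Step 1 — Angular frequency: ω = 2π·f = 2π·2360 = 1.483e+04 rad/s.
Step 2 — Component impedances:
  Z1: Z = 1/(jωC) = -j/(ω·C) = 0 - j144.1 Ω
  Z2: Z = R = 843 Ω
  Z3: Z = R = 50 Ω
Step 3 — With open output, the series arm Z2 and the output shunt Z3 appear in series to ground: Z2 + Z3 = 893 Ω.
Step 4 — Parallel with input shunt Z1: Z_in = Z1 || (Z2 + Z3) = 22.66 - j140.4 Ω = 142.3∠-80.8° Ω.
Step 5 — Source phasor: V = 10.5∠-139.9° V = -8.032 - j6.763 V.
Step 6 — Current: I = V / Z = 0.03794 - j0.06331 A = 0.07381∠-59.1° A.
Step 7 — Complex power: S = V·I* = 0.1235 - j0.7651 VA.
Step 8 — Real power: P = Re(S) = 0.1235 W.
Step 9 — Reactive power: Q = Im(S) = -0.7651 VAR.
Step 10 — Apparent power: |S| = 0.775 VA.
Step 11 — Power factor: PF = P/|S| = 0.1593 (leading).

(a) P = 0.1235 W  (b) Q = -0.7651 VAR  (c) S = 0.775 VA  (d) PF = 0.1593 (leading)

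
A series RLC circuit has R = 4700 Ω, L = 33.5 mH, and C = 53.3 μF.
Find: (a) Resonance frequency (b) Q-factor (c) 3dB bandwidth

Step 1 — Resonance: ω₀ = 1/√(LC) = 1/√(0.0335·5.33e-05) = 748.4 rad/s.
Step 2 — f₀ = ω₀/(2π) = 119.1 Hz.
Step 3 — Series Q: Q = ω₀L/R = 748.4·0.0335/4700 = 0.005334.
Step 4 — Bandwidth: Δω = ω₀/Q = 1.403e+05 rad/s; BW = Δω/(2π) = 2.233e+04 Hz.

(a) f₀ = 119.1 Hz  (b) Q = 0.005334  (c) BW = 2.233e+04 Hz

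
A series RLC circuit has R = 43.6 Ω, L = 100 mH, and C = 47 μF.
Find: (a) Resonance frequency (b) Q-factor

Step 1 — Resonance condition Im(Z)=0 gives ω₀ = 1/√(LC).
Step 2 — ω₀ = 1/√(0.1·4.7e-05) = 461.3 rad/s.
Step 3 — f₀ = ω₀/(2π) = 73.41 Hz.
Step 4 — Series Q: Q = ω₀L/R = 461.3·0.1/43.6 = 1.058.

(a) f₀ = 73.41 Hz  (b) Q = 1.058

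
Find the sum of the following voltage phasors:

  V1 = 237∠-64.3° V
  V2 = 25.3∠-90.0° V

Step 1 — Convert each phasor to rectangular form:
  V1 = 237·(cos(-64.3°) + j·sin(-64.3°)) = 102.8 - j213.6 V
  V2 = 25.3·(cos(-90.0°) + j·sin(-90.0°)) = 0 - j25.3 V
Step 2 — Sum components: V_total = 102.8 - j238.9 V.
Step 3 — Convert to polar: |V_total| = 260 V, ∠V_total = -66.7°.

V_total = 260∠-66.7° V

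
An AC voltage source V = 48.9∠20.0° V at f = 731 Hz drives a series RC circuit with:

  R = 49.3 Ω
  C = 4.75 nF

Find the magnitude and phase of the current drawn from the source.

Step 1 — Angular frequency: ω = 2π·f = 2π·731 = 4593 rad/s.
Step 2 — Component impedances:
  R: Z = R = 49.3 Ω
  C: Z = 1/(jωC) = -j/(ω·C) = 0 - j4.584e+04 Ω
Step 3 — Series combination: Z_total = R + C = 49.3 - j4.584e+04 Ω = 4.584e+04∠-89.9° Ω.
Step 4 — Source phasor: V = 48.9∠20.0° V = 45.95 + j16.72 V.
Step 5 — Ohm's law: I = V / Z_total = (45.95 + j16.72) / (49.3 - j4.584e+04) = -0.0003638 + j0.001003 A.
Step 6 — Convert to polar: |I| = 0.001067 A, ∠I = 109.9°.

I = 0.001067∠109.9° A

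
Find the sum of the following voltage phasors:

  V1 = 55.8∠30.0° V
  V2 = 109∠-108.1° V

Step 1 — Convert each phasor to rectangular form:
  V1 = 55.8·(cos(30.0°) + j·sin(30.0°)) = 48.32 + j27.9 V
  V2 = 109·(cos(-108.1°) + j·sin(-108.1°)) = -33.86 - j103.6 V
Step 2 — Sum components: V_total = 14.46 - j75.71 V.
Step 3 — Convert to polar: |V_total| = 77.07 V, ∠V_total = -79.2°.

V_total = 77.07∠-79.2° V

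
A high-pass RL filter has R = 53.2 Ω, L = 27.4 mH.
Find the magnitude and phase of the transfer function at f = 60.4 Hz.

Step 1 — Angular frequency: ω = 2π·60.4 = 379.5 rad/s.
Step 2 — Transfer function: H(jω) = jωL/(R + jωL).
Step 3 — Numerator jωL = j·10.4; denominator R + jωL = 53.2 + j10.4.
Step 4 — H = 0.0368 + j0.1883.
Step 5 — Magnitude: |H| = 0.1918 (-14.3 dB); phase: φ = 78.9°.

|H| = 0.1918 (-14.3 dB), φ = 78.9°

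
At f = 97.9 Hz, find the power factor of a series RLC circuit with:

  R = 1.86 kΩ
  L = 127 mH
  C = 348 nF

Step 1 — Angular frequency: ω = 2π·f = 2π·97.9 = 615.1 rad/s.
Step 2 — Component impedances:
  R: Z = R = 1860 Ω
  L: Z = jωL = j·615.1·0.127 = 0 + j78.12 Ω
  C: Z = 1/(jωC) = -j/(ω·C) = 0 - j4672 Ω
Step 3 — Series combination: Z_total = R + L + C = 1860 - j4593 Ω = 4956∠-68.0° Ω.
Step 4 — Power factor: PF = cos(φ) = Re(Z)/|Z| = 1860/4956 = 0.3753.
Step 5 — Type: Im(Z) = -4593 ⇒ leading (phase φ = -68.0°).

PF = 0.3753 (leading, φ = -68.0°)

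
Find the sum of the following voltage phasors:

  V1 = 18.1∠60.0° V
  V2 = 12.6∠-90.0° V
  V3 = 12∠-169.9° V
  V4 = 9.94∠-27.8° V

Step 1 — Convert each phasor to rectangular form:
  V1 = 18.1·(cos(60.0°) + j·sin(60.0°)) = 9.05 + j15.68 V
  V2 = 12.6·(cos(-90.0°) + j·sin(-90.0°)) = 0 - j12.6 V
  V3 = 12·(cos(-169.9°) + j·sin(-169.9°)) = -11.81 - j2.104 V
  V4 = 9.94·(cos(-27.8°) + j·sin(-27.8°)) = 8.793 - j4.636 V
Step 2 — Sum components: V_total = 6.029 - j3.665 V.
Step 3 — Convert to polar: |V_total| = 7.055 V, ∠V_total = -31.3°.

V_total = 7.055∠-31.3° V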